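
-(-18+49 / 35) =83 / 5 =16.60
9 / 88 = 0.10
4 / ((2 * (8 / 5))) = 5 / 4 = 1.25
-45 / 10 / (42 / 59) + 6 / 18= -503 / 84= -5.99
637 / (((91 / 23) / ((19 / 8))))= 3059 / 8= 382.38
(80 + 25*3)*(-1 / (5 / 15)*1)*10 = -4650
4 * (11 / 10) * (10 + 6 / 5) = 1232 / 25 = 49.28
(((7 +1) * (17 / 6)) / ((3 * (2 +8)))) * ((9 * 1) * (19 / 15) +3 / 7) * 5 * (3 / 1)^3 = 42228 / 35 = 1206.51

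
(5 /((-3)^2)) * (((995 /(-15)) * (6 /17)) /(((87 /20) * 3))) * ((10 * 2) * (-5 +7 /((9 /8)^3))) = 48556000 /29111157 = 1.67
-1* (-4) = 4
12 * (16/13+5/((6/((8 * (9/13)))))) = 912/13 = 70.15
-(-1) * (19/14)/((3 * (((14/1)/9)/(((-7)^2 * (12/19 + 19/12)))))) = 505/16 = 31.56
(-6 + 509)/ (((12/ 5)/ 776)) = 162636.67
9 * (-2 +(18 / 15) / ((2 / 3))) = -9 / 5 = -1.80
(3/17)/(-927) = -1/5253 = -0.00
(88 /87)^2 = 7744 /7569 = 1.02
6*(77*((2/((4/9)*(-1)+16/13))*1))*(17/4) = 459459/92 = 4994.12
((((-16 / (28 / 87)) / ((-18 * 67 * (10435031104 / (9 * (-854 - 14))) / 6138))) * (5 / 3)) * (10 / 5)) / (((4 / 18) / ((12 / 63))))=-41385465 / 76469212309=-0.00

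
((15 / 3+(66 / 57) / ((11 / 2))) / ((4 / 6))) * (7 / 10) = 2079 / 380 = 5.47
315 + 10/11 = 3475/11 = 315.91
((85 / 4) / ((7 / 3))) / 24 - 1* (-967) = 216693 / 224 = 967.38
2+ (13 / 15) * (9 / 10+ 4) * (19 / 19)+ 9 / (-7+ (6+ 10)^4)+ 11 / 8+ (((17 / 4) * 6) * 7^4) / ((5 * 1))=17842413491 / 1456200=12252.72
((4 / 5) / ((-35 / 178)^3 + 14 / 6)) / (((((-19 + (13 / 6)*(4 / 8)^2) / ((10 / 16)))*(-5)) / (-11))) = -2233341792 / 87159450385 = -0.03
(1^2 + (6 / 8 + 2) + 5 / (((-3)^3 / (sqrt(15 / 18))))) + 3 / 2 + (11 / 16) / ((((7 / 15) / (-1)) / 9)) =-897 / 112 - 5 * sqrt(30) / 162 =-8.18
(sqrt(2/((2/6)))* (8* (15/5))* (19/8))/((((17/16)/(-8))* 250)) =-3648* sqrt(6)/2125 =-4.21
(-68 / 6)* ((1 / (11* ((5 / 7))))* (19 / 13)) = -4522 / 2145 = -2.11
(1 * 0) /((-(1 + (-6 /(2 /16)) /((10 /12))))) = 0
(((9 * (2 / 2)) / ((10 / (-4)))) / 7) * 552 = -9936 / 35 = -283.89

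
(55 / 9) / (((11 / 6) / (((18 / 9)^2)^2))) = 160 / 3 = 53.33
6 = 6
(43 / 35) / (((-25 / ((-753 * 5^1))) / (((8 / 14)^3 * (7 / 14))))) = 1036128 / 60025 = 17.26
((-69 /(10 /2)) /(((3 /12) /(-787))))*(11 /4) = 597333 /5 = 119466.60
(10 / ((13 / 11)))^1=110 / 13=8.46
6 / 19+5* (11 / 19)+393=7528 / 19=396.21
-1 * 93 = -93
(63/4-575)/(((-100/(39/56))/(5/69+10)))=4042259/103040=39.23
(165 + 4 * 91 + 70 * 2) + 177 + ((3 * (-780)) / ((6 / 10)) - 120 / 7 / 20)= -21384 / 7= -3054.86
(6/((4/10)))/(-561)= -5/187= -0.03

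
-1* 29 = -29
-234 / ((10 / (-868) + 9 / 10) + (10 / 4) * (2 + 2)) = -42315 / 1969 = -21.49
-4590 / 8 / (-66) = 8.69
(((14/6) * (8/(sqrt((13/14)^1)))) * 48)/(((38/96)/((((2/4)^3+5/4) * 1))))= 3229.91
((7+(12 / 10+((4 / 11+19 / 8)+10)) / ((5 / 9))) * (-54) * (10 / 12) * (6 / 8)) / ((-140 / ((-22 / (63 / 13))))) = -2753283 / 78400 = -35.12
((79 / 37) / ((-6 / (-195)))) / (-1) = -5135 / 74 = -69.39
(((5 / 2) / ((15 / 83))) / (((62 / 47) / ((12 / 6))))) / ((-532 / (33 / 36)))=-42911 / 1187424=-0.04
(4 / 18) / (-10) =-1 / 45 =-0.02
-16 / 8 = -2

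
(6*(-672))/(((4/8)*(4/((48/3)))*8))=-4032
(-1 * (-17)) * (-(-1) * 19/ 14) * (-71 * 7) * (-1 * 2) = 22933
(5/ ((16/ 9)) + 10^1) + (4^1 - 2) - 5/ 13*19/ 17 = 50857/ 3536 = 14.38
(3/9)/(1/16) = 16/3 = 5.33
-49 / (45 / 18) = -98 / 5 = -19.60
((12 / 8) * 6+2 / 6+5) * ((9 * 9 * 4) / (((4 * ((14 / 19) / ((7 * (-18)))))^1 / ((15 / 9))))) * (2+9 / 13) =-11580975 / 13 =-890844.23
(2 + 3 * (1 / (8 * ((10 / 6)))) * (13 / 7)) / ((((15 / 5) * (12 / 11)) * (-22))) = -677 / 20160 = -0.03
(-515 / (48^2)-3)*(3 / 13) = -7427 / 9984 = -0.74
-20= -20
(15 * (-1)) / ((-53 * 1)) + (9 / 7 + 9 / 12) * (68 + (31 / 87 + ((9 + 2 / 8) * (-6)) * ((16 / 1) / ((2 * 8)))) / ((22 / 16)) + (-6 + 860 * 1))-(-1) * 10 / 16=1700623341 / 946792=1796.20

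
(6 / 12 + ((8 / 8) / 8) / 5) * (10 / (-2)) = -21 / 8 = -2.62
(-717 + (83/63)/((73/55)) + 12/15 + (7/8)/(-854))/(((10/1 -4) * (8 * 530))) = -16051508339/570952972800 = -0.03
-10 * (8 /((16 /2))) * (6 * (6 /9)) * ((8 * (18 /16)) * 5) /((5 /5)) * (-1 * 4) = 7200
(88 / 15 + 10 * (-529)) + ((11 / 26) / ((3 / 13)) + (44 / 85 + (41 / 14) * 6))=-6264411 / 1190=-5264.21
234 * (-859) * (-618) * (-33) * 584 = -2394000756576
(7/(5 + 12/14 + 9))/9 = 49/936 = 0.05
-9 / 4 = -2.25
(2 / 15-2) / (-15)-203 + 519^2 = 60560578 / 225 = 269158.12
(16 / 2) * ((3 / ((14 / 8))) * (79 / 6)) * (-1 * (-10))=12640 / 7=1805.71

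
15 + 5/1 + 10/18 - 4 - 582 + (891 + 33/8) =23737/72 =329.68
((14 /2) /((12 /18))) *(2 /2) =21 /2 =10.50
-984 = -984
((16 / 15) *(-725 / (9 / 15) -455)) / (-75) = 15968 / 675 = 23.66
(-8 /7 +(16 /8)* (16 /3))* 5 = 47.62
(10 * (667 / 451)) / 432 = 3335 / 97416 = 0.03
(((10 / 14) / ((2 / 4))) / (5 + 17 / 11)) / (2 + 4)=55 / 1512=0.04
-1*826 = -826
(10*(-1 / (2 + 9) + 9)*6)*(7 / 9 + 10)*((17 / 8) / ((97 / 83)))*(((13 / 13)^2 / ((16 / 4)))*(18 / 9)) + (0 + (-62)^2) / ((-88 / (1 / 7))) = 1208491 / 231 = 5231.56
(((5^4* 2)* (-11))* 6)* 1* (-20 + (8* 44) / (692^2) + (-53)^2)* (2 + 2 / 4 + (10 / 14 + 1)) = -203149987301250 / 209503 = -969675791.28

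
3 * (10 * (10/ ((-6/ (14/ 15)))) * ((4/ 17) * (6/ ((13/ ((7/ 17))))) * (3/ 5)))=-1.25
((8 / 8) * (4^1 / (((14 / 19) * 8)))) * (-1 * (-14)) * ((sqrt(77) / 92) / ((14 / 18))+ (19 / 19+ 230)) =2195.66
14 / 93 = 0.15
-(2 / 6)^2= -1 / 9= -0.11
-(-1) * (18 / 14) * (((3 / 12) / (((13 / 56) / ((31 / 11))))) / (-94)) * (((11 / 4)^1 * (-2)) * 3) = 837 / 1222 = 0.68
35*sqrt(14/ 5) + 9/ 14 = 9/ 14 + 7*sqrt(70) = 59.21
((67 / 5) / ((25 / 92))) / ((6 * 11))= 3082 / 4125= 0.75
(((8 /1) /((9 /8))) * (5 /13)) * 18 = 640 /13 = 49.23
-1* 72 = -72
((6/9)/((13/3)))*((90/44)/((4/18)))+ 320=91925/286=321.42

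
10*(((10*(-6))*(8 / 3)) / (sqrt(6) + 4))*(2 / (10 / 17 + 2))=-5440 / 11 + 1360*sqrt(6) / 11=-191.70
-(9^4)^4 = -1853020188851841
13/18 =0.72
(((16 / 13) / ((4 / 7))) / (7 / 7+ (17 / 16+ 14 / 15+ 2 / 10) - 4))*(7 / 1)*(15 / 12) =-58800 / 2509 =-23.44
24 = 24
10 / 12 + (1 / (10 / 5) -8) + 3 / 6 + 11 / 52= -929 / 156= -5.96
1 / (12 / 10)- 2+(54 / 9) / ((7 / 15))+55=2801 / 42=66.69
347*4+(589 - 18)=1959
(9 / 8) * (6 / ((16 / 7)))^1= 189 / 64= 2.95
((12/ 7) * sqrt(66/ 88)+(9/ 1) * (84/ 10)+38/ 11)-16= 6 * sqrt(3)/ 7+3468/ 55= 64.54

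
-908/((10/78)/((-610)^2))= -2635361040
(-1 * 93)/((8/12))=-279/2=-139.50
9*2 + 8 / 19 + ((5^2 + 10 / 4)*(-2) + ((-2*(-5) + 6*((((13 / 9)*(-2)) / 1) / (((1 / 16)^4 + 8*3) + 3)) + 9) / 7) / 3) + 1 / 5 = -53715124127 / 1512899415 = -35.50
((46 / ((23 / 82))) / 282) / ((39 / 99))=902 / 611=1.48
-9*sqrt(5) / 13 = -1.55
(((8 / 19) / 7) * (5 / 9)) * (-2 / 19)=-80 / 22743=-0.00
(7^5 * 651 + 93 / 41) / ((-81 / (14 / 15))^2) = 1953883624 / 1345005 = 1452.70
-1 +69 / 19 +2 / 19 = 52 / 19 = 2.74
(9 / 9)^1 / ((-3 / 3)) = -1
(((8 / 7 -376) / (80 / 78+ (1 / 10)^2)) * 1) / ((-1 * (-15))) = -682240 / 28273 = -24.13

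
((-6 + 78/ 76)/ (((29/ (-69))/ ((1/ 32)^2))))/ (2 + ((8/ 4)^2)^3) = 4347/ 24825856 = 0.00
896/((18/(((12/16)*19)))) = 2128/3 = 709.33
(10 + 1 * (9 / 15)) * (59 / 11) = 3127 / 55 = 56.85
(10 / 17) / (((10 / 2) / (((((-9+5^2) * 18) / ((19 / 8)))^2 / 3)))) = 3538944 / 6137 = 576.66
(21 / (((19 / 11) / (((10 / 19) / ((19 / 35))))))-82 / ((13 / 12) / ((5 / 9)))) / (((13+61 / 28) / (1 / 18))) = -22667708 / 204638265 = -0.11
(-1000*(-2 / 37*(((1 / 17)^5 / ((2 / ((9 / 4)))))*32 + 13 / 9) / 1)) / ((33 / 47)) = 1735095710000 / 15602808573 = 111.20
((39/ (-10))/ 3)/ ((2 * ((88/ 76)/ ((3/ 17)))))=-741/ 7480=-0.10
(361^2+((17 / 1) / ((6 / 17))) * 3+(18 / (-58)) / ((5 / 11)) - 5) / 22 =5929.99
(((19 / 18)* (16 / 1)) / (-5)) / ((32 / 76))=-361 / 45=-8.02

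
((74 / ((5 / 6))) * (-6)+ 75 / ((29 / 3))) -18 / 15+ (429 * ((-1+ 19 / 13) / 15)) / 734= -28002978 / 53215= -526.22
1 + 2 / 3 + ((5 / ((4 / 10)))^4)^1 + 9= 1172387 / 48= 24424.73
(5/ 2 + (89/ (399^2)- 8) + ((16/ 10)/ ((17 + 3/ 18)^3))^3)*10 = -285587612798366319354392371/ 5193029890969989171454575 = -54.99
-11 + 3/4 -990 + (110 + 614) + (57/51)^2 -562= -967573/1156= -837.00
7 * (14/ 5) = 98/ 5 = 19.60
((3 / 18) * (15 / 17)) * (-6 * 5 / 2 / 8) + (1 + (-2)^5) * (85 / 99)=-724145 / 26928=-26.89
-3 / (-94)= 3 / 94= 0.03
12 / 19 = 0.63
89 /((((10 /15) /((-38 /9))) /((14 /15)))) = -23674 /45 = -526.09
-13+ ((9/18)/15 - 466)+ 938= 13771/30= 459.03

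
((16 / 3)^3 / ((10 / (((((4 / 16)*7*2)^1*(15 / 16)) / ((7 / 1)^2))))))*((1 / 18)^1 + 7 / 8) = 536 / 567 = 0.95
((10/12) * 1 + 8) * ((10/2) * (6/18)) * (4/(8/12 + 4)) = 265/21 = 12.62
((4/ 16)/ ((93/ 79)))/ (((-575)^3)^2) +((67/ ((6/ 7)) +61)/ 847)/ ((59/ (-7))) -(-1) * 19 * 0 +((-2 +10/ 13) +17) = 6550625795959356284996001/ 415919696546008789062500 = 15.75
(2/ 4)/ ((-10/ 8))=-2/ 5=-0.40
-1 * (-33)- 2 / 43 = 1417 / 43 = 32.95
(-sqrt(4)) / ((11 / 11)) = -2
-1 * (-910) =910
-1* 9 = -9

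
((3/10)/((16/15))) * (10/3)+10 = 175/16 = 10.94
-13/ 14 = -0.93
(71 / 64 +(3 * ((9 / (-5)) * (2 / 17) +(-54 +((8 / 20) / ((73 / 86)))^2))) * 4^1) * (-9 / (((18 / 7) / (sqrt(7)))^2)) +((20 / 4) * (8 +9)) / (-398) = 6398743081885457 / 1038413203200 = 6162.04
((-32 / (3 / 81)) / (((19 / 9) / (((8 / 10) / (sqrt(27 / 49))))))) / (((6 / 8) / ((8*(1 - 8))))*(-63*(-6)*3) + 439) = -387072*sqrt(3) / 644195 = -1.04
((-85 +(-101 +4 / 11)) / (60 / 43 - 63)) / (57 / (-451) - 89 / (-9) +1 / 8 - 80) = -86401104 / 2010319919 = -0.04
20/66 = 10/33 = 0.30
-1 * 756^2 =-571536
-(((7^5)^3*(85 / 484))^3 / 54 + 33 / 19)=-1248596688403700702464473946504098626840367553 / 116327781504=-10733435059627325242388160000000000.00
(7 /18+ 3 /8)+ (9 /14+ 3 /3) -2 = 205 /504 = 0.41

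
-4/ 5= -0.80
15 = 15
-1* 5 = -5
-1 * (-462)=462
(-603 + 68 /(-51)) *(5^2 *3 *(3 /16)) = -135975 /16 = -8498.44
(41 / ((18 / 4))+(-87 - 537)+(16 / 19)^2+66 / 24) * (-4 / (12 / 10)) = 39730705 / 19494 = 2038.10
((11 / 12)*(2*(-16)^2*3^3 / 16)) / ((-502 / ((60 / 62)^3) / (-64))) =684288000 / 7477541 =91.51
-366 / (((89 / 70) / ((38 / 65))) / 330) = -64254960 / 1157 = -55535.83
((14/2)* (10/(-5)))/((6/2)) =-14/3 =-4.67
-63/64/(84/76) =-57/64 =-0.89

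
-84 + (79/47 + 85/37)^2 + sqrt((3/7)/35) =-206167440/3024121 + sqrt(15)/35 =-68.06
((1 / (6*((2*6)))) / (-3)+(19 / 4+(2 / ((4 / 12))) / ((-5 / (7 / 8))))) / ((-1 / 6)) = -22.17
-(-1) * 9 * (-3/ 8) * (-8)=27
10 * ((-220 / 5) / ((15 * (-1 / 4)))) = 352 / 3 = 117.33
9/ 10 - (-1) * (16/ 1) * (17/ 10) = 281/ 10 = 28.10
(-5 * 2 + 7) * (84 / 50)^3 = -222264 / 15625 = -14.22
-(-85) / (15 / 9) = 51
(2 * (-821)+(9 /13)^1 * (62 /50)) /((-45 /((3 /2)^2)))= 533371 /6500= 82.06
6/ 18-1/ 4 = 1/ 12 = 0.08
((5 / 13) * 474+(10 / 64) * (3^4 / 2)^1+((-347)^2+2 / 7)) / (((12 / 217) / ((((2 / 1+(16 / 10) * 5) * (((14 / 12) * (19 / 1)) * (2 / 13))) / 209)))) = 84673676675 / 237952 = 355843.52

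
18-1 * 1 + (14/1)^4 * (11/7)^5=2576935/7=368133.57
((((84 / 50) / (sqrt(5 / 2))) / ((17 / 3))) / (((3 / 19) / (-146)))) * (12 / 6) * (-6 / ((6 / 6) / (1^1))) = 1398096 * sqrt(10) / 2125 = 2080.55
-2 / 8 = -1 / 4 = -0.25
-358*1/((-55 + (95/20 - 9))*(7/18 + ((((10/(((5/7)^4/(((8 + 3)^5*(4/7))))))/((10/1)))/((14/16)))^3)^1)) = 2097656250000/22899608039406092312829921529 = 0.00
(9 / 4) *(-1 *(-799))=7191 / 4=1797.75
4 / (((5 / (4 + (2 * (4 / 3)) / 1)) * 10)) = 8 / 15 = 0.53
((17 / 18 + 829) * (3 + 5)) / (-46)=-29878 / 207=-144.34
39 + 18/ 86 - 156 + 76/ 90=-224356/ 1935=-115.95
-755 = -755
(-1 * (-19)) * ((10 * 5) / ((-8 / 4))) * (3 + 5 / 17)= -26600 / 17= -1564.71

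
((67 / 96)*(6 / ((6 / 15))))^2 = 112225 / 1024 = 109.59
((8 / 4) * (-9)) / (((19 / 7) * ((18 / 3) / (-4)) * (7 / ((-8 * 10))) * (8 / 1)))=-120 / 19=-6.32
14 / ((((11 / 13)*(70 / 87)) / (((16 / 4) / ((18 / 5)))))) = 754 / 33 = 22.85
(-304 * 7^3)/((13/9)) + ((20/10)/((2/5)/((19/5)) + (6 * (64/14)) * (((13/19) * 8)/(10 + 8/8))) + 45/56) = -528729667619/7324408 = -72187.36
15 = 15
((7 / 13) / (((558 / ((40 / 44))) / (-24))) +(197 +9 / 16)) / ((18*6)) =42033659 / 22980672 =1.83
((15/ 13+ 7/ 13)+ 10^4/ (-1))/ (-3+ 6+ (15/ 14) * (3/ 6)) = -404376/ 143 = -2827.80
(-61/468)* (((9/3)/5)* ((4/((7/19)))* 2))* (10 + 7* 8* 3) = -412604/1365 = -302.27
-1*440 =-440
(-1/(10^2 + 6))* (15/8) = -15/848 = -0.02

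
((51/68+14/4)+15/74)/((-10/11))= -7249/1480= -4.90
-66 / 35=-1.89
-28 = -28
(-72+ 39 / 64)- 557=-628.39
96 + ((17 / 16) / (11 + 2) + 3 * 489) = 325121 / 208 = 1563.08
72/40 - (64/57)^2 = 8761/16245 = 0.54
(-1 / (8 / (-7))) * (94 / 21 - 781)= -16307 / 24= -679.46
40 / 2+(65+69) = 154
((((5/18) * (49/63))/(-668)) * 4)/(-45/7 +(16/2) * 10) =-49/2786562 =-0.00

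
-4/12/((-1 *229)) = 1/687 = 0.00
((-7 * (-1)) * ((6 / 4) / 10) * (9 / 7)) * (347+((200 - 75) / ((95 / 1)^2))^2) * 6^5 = 2373581473056 / 651605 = 3642669.21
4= 4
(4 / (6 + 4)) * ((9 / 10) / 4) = 9 / 100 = 0.09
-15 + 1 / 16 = -239 / 16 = -14.94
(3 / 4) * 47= 141 / 4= 35.25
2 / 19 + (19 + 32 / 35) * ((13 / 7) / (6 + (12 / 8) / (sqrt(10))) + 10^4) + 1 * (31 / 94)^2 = 781452337310047 / 3923952732 -18122 * sqrt(10) / 116865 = 199148.78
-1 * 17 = -17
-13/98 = -0.13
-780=-780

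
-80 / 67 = -1.19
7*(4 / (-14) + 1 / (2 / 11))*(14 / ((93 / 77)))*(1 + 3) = 1692.34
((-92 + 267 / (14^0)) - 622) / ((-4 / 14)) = 3129 / 2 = 1564.50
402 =402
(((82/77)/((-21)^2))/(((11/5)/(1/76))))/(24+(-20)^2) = 205/6018267024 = 0.00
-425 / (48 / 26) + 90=-140.21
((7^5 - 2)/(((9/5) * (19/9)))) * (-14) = -1176350/19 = -61913.16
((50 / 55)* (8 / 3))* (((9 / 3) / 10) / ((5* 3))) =8 / 165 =0.05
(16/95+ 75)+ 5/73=75.24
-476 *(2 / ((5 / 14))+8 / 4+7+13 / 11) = -413168 / 55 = -7512.15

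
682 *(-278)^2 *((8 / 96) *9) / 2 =19765383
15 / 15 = 1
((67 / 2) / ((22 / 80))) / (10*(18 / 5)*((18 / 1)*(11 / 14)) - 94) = 4690 / 15983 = 0.29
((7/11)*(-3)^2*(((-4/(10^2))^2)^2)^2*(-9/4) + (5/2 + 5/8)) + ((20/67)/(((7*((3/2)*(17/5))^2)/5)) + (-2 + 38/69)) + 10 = 4401821530882490017367/376741768798828125000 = 11.68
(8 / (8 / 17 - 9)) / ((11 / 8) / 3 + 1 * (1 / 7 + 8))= -1344 / 12325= -0.11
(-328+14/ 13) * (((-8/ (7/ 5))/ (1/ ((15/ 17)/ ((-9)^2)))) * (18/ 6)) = 50000/ 819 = 61.05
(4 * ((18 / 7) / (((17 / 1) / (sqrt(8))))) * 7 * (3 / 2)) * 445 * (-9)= -865080 * sqrt(2) / 17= -71965.17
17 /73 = 0.23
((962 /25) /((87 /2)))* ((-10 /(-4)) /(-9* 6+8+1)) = -962 /19575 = -0.05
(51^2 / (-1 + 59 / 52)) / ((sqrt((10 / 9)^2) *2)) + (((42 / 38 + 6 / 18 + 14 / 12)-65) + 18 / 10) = 8634.18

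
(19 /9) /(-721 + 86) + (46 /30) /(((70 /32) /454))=318.23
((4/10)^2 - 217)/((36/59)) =-106613/300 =-355.38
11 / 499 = 0.02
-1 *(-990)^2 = -980100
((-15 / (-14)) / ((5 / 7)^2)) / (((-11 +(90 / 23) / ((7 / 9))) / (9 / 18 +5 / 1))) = -37191 / 19220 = -1.94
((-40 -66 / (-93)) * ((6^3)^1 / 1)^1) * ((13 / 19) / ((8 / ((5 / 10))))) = -213759 / 589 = -362.92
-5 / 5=-1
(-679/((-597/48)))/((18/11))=59752/1791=33.36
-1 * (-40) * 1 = 40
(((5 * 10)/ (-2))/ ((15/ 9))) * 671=-10065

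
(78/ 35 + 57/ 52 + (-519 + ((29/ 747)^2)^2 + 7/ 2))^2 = 262323.51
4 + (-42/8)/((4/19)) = -335/16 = -20.94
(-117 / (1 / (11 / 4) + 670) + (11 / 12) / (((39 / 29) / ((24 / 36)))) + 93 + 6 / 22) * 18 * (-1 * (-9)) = 2663537700 / 175747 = 15155.52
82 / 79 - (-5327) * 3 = 1262581 / 79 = 15982.04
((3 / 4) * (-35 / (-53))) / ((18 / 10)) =175 / 636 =0.28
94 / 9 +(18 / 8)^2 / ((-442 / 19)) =650917 / 63648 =10.23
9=9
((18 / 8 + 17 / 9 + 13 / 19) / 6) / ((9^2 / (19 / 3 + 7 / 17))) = 141857 / 2119203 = 0.07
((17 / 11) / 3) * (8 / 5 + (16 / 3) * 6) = 952 / 55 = 17.31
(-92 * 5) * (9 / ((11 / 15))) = -62100 / 11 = -5645.45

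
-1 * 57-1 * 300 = -357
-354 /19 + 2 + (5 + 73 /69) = -13862 /1311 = -10.57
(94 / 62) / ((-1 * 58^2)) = -47 / 104284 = -0.00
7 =7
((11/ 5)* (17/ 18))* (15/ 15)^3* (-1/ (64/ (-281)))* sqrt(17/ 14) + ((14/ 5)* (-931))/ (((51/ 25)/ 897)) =-19485830/ 17 + 52547* sqrt(238)/ 80640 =-1146215.24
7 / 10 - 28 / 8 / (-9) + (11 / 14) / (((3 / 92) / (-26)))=-196997 / 315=-625.39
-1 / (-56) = 1 / 56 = 0.02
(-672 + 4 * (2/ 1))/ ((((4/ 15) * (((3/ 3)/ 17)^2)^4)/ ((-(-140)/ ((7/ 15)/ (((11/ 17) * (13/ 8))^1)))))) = -5479098423566625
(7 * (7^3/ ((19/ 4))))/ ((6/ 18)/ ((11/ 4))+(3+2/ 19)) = 45276/ 289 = 156.66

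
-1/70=-0.01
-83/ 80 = -1.04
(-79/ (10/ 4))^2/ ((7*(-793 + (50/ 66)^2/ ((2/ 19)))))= -54371592/ 300173825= -0.18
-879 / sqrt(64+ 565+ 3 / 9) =-879 * sqrt(354) / 472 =-35.04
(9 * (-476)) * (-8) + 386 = 34658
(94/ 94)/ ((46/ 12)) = 6/ 23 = 0.26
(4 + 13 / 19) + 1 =5.68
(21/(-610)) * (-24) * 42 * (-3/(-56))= 567/305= 1.86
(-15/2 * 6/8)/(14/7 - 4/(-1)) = -0.94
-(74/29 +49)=-1495/29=-51.55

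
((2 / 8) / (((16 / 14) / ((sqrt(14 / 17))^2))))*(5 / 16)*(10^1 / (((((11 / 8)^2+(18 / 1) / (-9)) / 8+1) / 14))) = 13720 / 1717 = 7.99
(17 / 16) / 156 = 17 / 2496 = 0.01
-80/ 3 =-26.67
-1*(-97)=97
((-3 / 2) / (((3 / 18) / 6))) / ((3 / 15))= -270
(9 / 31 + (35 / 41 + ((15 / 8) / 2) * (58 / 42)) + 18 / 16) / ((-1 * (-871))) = 507289 / 123988592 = 0.00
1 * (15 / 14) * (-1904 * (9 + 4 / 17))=-18840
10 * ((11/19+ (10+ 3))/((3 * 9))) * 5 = 25.15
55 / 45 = 11 / 9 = 1.22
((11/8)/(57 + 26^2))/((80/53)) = 583/469120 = 0.00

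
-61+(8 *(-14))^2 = 12483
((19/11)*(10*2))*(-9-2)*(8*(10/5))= -6080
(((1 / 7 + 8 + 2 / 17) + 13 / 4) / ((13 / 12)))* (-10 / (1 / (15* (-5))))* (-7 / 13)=-12327750 / 2873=-4290.90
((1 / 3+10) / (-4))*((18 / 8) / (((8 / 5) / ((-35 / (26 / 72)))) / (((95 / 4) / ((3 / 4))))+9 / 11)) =-51022125 / 7177424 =-7.11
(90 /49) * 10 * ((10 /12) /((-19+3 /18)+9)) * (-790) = 3555000 /2891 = 1229.68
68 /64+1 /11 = 203 /176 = 1.15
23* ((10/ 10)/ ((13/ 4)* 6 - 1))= 1.24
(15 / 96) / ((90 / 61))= 61 / 576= 0.11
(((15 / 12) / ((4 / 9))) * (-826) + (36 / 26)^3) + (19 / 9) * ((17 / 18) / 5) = -16514920021 / 7118280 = -2320.07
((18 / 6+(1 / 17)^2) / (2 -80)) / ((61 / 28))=-12152 / 687531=-0.02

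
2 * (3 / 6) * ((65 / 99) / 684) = 65 / 67716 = 0.00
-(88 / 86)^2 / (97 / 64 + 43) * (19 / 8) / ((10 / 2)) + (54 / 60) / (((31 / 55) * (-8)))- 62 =-73884600197 / 1187649680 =-62.21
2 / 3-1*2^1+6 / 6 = -1 / 3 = -0.33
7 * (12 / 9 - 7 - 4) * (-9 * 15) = 9135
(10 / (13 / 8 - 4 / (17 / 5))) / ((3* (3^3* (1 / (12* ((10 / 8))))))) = 6800 / 1647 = 4.13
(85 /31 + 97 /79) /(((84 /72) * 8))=14583 /34286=0.43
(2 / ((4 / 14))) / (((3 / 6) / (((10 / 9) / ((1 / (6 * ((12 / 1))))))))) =1120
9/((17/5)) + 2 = 79/17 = 4.65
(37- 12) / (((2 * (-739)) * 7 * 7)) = -25 / 72422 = -0.00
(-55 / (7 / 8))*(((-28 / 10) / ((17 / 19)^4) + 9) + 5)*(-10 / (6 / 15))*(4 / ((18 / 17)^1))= 2528099200 / 44217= 57174.82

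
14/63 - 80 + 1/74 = -53123/666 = -79.76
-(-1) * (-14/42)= -1/3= -0.33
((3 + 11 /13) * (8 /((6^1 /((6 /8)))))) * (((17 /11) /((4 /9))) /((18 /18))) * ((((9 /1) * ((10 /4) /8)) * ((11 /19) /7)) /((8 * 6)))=57375 /885248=0.06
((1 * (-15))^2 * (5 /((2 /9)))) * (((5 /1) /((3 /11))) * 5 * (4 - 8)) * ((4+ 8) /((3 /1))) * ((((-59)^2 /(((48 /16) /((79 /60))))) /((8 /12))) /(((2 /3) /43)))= -2195007643125 /2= -1097503821562.50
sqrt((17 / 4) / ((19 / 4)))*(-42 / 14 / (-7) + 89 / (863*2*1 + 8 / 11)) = 63835*sqrt(323) / 2526202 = 0.45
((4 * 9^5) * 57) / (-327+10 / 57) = -767400804 / 18629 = -41193.88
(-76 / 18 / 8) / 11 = -0.05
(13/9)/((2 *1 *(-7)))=-0.10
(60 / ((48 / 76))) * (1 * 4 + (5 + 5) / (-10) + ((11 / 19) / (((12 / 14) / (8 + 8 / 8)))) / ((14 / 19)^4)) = 24631125 / 10976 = 2244.09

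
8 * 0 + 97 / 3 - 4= 85 / 3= 28.33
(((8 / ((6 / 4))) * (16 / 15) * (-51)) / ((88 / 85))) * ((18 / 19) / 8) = -33.19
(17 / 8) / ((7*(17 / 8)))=1 / 7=0.14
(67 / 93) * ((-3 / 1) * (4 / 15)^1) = -268 / 465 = -0.58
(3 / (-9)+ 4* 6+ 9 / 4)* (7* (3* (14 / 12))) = 15239 / 24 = 634.96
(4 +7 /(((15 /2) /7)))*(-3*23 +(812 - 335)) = 21488 /5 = 4297.60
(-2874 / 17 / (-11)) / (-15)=-958 / 935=-1.02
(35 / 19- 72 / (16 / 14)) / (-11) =1162 / 209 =5.56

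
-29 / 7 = -4.14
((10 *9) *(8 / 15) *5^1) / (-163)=-240 / 163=-1.47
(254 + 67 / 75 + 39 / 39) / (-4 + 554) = 9596 / 20625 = 0.47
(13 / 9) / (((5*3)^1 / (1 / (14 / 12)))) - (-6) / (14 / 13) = 1781 / 315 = 5.65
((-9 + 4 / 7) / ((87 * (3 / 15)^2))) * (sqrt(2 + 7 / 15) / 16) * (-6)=295 * sqrt(555) / 4872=1.43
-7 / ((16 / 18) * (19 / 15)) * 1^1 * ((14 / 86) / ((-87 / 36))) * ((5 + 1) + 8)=138915 / 23693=5.86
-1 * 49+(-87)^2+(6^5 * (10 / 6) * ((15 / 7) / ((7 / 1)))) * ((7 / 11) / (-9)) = 557440 / 77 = 7239.48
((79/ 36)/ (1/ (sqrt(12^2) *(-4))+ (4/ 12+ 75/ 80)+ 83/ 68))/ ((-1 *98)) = -1343/ 148176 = -0.01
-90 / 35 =-2.57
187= 187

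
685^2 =469225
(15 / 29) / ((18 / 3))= 5 / 58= 0.09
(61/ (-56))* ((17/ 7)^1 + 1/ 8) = -8723/ 3136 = -2.78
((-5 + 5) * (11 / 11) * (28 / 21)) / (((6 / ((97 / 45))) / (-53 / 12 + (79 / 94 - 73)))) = 0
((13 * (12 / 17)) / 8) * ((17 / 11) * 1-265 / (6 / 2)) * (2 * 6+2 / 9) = -186160 / 153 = -1216.73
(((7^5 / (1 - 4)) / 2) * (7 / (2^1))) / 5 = -117649 / 60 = -1960.82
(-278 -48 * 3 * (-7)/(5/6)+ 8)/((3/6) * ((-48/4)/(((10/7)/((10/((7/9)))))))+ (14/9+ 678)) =21141/14075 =1.50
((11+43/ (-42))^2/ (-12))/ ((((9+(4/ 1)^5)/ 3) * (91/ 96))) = -351122/ 13818441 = -0.03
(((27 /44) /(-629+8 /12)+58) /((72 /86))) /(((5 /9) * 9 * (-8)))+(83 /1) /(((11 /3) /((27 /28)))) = 16800969061 /836035200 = 20.10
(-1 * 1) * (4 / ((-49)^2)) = -4 / 2401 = -0.00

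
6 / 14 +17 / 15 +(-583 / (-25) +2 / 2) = 13588 / 525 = 25.88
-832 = -832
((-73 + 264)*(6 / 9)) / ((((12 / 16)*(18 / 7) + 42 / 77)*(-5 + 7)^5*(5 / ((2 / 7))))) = 2101 / 22860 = 0.09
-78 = -78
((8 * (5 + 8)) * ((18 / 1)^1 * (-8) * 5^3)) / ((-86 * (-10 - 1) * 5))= -187200 / 473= -395.77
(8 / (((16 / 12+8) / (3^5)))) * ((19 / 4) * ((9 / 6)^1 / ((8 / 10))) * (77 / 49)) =2285415 / 784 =2915.07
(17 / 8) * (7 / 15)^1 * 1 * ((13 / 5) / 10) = 1547 / 6000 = 0.26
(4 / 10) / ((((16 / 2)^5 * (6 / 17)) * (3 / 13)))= 221 / 1474560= 0.00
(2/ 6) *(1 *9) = 3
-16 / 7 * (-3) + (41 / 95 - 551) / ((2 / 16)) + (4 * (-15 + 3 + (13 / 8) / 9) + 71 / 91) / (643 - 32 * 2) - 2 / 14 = -396244036159 / 90098190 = -4397.91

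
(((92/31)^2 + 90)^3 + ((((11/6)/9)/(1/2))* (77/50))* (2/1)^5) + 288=578072411415269512/599064984675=964957.77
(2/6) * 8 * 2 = 16/3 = 5.33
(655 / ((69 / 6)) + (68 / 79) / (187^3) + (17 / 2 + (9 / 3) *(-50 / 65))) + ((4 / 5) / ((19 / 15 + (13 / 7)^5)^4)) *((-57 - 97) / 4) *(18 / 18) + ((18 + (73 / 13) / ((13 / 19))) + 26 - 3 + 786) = 63800179769917633661324691596232125162645 / 71018830038601056635241729664536221696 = 898.36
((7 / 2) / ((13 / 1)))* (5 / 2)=35 / 52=0.67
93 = 93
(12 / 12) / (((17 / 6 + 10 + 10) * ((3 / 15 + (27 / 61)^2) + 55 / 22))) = 74420 / 4920903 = 0.02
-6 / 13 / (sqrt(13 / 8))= -12 * sqrt(26) / 169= -0.36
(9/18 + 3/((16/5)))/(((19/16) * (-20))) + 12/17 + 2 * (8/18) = 89201/58140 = 1.53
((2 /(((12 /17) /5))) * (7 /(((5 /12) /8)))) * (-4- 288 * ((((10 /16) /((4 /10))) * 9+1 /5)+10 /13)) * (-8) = 4290153728 /65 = 66002365.05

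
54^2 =2916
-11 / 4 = -2.75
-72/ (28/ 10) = -180/ 7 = -25.71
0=0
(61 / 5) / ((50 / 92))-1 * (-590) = 76556 / 125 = 612.45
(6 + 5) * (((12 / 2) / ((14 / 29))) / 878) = 957 / 6146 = 0.16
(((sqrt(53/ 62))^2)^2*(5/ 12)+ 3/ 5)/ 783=208609/ 180591120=0.00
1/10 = 0.10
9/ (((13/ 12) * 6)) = 18/ 13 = 1.38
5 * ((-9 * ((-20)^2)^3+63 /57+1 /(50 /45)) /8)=-109439999619 /304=-359999998.75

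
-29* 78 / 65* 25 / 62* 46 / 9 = -6670 / 93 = -71.72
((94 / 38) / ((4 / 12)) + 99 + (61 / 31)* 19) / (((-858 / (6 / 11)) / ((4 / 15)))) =-338812 / 13897455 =-0.02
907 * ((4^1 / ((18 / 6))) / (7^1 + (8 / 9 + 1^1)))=2721 / 20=136.05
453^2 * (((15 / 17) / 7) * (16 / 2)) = 24625080 / 119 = 206933.45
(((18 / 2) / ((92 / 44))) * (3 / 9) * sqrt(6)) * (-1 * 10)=-330 * sqrt(6) / 23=-35.14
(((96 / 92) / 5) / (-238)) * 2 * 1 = -24 / 13685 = -0.00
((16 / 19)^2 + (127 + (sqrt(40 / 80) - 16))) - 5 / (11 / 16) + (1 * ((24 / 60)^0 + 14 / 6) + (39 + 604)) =sqrt(2) / 2 + 8943920 / 11913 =751.48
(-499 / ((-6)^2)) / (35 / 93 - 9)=1.61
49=49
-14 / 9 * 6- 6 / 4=-65 / 6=-10.83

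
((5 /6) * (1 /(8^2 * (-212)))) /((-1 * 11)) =5 /895488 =0.00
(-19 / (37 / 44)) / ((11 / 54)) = -4104 / 37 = -110.92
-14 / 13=-1.08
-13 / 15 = -0.87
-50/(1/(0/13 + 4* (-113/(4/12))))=67800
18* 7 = 126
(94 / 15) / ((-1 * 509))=-94 / 7635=-0.01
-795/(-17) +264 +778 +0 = 18509/17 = 1088.76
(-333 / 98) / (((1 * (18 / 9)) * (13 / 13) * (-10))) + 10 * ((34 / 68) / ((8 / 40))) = 49333 / 1960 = 25.17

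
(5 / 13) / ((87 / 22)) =110 / 1131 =0.10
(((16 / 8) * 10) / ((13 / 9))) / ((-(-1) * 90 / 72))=144 / 13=11.08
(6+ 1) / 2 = 7 / 2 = 3.50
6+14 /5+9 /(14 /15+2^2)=3931 /370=10.62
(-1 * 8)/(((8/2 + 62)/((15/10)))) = -2/11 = -0.18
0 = 0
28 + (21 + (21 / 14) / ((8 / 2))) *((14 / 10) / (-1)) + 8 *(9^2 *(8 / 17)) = 206051 / 680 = 303.02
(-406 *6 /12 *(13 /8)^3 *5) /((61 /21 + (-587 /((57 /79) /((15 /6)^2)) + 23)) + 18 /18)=177950409 /206651776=0.86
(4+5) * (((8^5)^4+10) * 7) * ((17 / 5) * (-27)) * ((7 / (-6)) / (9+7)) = 38895536340168893343189 / 80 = 486194204252111166789.86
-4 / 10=-2 / 5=-0.40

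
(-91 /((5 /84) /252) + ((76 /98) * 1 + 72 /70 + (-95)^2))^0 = 1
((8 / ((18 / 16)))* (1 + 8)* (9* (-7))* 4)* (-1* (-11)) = -177408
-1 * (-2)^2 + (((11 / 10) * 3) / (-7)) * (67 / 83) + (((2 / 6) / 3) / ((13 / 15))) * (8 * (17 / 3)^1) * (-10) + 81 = 12575603 / 679770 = 18.50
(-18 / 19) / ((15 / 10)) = -12 / 19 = -0.63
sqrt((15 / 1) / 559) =sqrt(8385) / 559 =0.16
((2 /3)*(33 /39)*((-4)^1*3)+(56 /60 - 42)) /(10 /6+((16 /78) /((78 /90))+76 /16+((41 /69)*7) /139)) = -1550724032 /216655665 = -7.16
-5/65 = -1/13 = -0.08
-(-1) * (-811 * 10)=-8110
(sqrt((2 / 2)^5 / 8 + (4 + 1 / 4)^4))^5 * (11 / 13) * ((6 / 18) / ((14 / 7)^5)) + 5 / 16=5 / 16 + 25597380633 * sqrt(83553) / 436207616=16962.56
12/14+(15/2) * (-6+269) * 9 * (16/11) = 1988346/77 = 25822.68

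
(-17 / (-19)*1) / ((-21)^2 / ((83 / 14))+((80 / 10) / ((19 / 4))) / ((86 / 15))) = 60673 / 5064078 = 0.01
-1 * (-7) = 7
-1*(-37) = 37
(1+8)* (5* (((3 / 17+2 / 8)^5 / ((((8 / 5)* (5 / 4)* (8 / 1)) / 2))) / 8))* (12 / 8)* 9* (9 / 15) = 0.08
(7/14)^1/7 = 1/14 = 0.07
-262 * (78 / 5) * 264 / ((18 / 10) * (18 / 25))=-7493200 / 9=-832577.78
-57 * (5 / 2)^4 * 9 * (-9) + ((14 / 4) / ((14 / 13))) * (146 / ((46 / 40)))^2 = 232734.93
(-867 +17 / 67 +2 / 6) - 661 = -1527.41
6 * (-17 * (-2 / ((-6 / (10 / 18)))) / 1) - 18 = -332 / 9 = -36.89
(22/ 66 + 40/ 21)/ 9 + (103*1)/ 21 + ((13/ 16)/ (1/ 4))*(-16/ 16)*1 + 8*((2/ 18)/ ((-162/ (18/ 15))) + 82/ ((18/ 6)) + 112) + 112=1228.56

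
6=6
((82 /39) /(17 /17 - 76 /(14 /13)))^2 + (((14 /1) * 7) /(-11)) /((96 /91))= -536113053721 /63489192624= -8.44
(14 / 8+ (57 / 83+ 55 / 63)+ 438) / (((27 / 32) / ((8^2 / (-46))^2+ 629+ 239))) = 33982474122080 / 74685807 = 455005.78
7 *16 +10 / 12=677 / 6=112.83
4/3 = 1.33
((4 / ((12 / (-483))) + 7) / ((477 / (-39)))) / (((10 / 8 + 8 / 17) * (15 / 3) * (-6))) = -5236 / 21465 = -0.24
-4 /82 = -2 /41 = -0.05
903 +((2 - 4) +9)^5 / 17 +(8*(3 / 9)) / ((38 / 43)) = 1835930 / 969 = 1894.66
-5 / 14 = -0.36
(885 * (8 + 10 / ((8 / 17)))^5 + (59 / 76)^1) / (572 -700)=-368660137218059 / 2490368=-148034401.83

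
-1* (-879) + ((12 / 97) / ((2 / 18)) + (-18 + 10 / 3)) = 251845 / 291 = 865.45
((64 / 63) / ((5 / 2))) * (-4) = -512 / 315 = -1.63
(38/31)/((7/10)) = 380/217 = 1.75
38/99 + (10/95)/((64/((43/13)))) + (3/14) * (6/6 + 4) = 8000983/5477472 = 1.46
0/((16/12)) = 0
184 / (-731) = -184 / 731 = -0.25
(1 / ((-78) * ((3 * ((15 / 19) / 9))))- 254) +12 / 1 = -94399 / 390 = -242.05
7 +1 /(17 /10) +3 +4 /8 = 377 /34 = 11.09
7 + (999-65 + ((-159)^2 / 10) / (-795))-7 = 46541 / 50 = 930.82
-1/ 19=-0.05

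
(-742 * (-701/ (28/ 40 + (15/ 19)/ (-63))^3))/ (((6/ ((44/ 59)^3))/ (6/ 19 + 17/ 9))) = 79551665570711488000/ 326054430169481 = 243982.78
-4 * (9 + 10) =-76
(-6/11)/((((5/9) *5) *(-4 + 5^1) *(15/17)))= -306/1375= -0.22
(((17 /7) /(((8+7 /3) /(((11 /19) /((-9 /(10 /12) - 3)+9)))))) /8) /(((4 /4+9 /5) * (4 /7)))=-4675 /2110976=-0.00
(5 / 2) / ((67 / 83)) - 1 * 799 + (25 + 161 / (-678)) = -17514913 / 22713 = -771.14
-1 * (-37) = 37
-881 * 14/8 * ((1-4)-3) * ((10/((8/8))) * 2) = 185010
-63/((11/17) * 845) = -1071/9295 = -0.12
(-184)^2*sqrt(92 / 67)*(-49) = -3317888*sqrt(1541) / 67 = -1943964.09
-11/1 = -11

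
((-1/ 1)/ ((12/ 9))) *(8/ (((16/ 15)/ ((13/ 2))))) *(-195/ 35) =22815/ 112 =203.71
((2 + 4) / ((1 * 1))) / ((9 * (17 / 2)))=4 / 51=0.08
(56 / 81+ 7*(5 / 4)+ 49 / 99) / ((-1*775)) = -35413 / 2762100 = -0.01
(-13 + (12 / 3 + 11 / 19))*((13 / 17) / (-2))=1040 / 323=3.22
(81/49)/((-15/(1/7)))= -27/1715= -0.02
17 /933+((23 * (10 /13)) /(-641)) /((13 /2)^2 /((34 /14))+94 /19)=423595681 /24938610749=0.02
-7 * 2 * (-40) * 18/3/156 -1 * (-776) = 797.54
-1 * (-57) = 57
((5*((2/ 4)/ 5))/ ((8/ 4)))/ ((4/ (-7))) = -7/ 16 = -0.44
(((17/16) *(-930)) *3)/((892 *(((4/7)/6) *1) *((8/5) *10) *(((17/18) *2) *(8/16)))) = -263655/114176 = -2.31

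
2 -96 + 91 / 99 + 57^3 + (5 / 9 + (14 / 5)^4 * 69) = 11715511571 / 61875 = 189341.60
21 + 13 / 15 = 328 / 15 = 21.87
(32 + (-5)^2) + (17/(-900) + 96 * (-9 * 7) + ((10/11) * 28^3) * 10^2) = 19697488913/9900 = 1989645.34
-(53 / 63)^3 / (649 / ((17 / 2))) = -0.01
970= 970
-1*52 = -52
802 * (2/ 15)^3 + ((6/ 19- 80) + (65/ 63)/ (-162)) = -1885560163/ 24239250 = -77.79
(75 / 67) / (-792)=-25 / 17688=-0.00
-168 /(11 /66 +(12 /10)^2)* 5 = -126000 /241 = -522.82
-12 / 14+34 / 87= -284 / 609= -0.47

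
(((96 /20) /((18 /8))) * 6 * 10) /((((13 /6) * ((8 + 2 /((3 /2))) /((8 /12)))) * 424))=48 /4823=0.01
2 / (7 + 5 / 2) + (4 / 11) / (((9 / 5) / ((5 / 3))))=3088 / 5643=0.55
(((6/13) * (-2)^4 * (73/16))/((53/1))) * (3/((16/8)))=657/689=0.95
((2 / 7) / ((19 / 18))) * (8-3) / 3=60 / 133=0.45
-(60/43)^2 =-3600/1849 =-1.95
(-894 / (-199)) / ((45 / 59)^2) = 7.72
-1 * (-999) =999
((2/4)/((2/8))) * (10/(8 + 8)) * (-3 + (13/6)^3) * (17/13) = 131665/11232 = 11.72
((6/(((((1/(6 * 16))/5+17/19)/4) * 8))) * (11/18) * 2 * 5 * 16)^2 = 7156695040000/66896041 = 106982.34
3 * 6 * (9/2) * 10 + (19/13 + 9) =10666/13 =820.46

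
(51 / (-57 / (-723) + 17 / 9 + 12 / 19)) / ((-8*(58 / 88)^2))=-254313081 / 45043960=-5.65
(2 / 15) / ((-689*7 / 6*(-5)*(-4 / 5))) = -1 / 24115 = -0.00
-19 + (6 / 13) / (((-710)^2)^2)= -31383426034997 / 1651759265000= -19.00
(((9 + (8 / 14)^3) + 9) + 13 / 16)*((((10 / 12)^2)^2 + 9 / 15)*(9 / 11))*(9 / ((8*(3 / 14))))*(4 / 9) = 731224471 / 18627840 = 39.25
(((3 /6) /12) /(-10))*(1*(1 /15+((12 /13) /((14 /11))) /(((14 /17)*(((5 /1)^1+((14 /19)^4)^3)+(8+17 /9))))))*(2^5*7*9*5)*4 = -129772569620644598524 /6144453281210939695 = -21.12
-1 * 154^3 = -3652264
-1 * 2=-2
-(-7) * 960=6720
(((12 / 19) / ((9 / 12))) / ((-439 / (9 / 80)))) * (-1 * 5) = 0.00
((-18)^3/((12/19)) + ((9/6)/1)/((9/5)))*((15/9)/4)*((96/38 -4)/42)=276995/2052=134.99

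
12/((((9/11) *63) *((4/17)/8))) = 1496/189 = 7.92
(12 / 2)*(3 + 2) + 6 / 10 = 153 / 5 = 30.60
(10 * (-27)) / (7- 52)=6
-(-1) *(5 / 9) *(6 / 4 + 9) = 35 / 6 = 5.83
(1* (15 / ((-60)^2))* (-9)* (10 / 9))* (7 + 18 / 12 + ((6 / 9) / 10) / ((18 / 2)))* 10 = -2297 / 648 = -3.54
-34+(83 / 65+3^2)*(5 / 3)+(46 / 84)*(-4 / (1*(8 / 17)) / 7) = -134051 / 7644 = -17.54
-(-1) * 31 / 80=31 / 80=0.39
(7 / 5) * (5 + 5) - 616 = -602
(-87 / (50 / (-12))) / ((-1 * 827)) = -522 / 20675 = -0.03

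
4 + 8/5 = 28/5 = 5.60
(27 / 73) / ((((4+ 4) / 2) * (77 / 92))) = 621 / 5621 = 0.11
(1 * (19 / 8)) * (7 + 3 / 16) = 2185 / 128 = 17.07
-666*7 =-4662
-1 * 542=-542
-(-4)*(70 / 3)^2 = 19600 / 9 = 2177.78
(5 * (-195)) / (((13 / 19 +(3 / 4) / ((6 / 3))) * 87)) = -49400 / 4669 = -10.58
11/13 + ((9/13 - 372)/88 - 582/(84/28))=-225795/1144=-197.37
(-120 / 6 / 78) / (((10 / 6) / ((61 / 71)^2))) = -0.11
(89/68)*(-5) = -445/68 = -6.54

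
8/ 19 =0.42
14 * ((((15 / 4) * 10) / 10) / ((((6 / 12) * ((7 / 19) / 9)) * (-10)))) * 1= -513 / 2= -256.50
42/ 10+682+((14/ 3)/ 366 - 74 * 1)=1680524/ 2745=612.21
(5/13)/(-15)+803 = 31316/39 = 802.97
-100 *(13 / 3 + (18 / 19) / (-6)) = -23800 / 57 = -417.54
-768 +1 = -767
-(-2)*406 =812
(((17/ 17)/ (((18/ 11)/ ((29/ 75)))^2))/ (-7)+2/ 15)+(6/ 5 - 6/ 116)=471202681/ 369967500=1.27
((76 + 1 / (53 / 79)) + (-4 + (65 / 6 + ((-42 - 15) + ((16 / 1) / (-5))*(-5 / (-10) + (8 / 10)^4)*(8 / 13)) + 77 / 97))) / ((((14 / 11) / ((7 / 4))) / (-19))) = -6894958623223 / 10024950000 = -687.78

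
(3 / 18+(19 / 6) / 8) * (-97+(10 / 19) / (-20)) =-33183 / 608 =-54.58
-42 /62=-21 /31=-0.68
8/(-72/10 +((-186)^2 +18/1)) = 20/86517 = 0.00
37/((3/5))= 185/3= 61.67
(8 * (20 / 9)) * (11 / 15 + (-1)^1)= -128 / 27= -4.74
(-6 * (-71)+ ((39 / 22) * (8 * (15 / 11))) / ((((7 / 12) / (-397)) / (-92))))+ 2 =1025956436 / 847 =1211282.69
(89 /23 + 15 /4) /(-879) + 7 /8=140117 /161736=0.87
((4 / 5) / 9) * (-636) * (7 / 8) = -742 / 15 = -49.47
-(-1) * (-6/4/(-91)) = 3/182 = 0.02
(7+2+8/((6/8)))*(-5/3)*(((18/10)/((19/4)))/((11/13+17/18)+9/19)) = -55224/10067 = -5.49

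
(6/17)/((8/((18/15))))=9/170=0.05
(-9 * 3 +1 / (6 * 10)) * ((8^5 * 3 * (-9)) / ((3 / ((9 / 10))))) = 179048448 / 25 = 7161937.92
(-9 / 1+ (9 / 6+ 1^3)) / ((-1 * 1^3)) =13 / 2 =6.50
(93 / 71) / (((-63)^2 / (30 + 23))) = 1643 / 93933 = 0.02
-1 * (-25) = 25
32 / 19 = 1.68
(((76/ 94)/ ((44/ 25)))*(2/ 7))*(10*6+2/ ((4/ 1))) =5225/ 658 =7.94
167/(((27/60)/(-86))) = -287240/9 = -31915.56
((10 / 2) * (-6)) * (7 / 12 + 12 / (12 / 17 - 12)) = 115 / 8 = 14.38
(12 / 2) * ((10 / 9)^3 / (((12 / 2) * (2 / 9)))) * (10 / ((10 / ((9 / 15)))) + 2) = 1300 / 81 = 16.05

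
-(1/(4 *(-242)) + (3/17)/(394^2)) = 659027/638640904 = 0.00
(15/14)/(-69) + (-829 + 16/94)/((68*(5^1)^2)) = -1294301/2572780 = -0.50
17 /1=17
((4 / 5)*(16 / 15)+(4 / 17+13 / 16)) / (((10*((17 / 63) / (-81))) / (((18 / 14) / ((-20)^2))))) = -84818421 / 462400000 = -0.18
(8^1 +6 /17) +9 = 295 /17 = 17.35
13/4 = 3.25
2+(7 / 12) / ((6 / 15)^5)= 58.97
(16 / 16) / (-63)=-1 / 63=-0.02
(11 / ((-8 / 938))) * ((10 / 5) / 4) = -5159 / 8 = -644.88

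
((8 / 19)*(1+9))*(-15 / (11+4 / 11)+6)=1872 / 95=19.71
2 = 2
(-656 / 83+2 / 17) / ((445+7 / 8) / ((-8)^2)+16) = -5624832 / 16591949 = -0.34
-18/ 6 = -3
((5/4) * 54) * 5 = 675/2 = 337.50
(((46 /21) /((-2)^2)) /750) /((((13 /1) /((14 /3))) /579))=4439 /29250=0.15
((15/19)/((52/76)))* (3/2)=45/26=1.73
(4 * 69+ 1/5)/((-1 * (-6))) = 1381/30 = 46.03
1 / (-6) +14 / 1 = 83 / 6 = 13.83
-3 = -3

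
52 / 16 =13 / 4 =3.25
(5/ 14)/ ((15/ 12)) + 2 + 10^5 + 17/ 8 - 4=100000.41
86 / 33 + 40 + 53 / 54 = 25891 / 594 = 43.59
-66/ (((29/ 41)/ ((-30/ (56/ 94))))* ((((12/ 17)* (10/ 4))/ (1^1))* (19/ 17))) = 18377799/ 7714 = 2382.40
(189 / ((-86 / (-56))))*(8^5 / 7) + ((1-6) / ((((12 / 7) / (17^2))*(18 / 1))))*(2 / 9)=24078540031 / 41796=576096.76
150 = 150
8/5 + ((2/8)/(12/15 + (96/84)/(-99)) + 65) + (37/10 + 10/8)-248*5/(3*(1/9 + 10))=154079547/4972240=30.99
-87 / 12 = -29 / 4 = -7.25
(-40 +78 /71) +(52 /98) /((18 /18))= -133492 /3479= -38.37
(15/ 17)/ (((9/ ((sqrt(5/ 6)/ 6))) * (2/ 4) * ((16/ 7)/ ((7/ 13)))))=245 * sqrt(30)/ 190944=0.01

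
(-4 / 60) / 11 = -1 / 165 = -0.01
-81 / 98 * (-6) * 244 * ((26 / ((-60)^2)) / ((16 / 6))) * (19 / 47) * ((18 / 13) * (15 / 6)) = 844911 / 184240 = 4.59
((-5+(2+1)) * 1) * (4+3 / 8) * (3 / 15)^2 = -7 / 20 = -0.35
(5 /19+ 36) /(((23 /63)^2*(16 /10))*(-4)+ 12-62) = -13673205 /19174382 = -0.71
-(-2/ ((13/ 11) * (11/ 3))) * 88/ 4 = 132/ 13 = 10.15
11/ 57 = 0.19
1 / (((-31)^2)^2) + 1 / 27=923548 / 24935067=0.04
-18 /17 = -1.06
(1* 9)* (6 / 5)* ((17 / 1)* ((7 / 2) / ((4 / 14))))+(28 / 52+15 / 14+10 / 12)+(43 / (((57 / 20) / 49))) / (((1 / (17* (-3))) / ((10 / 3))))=-2134090151 / 17290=-123429.16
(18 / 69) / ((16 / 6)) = 9 / 92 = 0.10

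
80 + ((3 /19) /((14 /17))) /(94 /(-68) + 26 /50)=7777445 /97489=79.78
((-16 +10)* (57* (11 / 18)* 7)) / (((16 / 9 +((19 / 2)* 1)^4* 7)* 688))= -13167 / 353050597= -0.00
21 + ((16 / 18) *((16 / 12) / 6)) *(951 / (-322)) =20.42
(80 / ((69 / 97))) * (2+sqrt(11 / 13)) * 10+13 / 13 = 77600 * sqrt(143) / 897+155269 / 69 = 3284.79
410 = 410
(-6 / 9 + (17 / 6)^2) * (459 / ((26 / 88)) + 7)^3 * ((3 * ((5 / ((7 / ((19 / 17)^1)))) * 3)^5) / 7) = 1386763514323062513098765625 / 1467989317424084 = 944668668813.24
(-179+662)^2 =233289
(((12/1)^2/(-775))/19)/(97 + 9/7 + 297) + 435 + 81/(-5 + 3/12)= 17028877917/40744075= 417.95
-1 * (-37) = 37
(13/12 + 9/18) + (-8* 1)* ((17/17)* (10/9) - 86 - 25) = 880.69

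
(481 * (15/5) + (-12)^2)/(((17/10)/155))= 2459850/17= 144697.06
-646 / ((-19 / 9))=306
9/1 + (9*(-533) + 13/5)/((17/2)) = -47179/85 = -555.05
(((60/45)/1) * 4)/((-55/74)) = -1184/165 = -7.18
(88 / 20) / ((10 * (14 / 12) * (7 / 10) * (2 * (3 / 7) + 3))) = 44 / 315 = 0.14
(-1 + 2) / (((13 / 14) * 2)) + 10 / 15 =47 / 39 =1.21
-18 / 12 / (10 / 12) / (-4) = 9 / 20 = 0.45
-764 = -764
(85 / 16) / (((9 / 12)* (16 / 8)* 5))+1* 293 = 7049 / 24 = 293.71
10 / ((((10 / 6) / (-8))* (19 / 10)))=-480 / 19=-25.26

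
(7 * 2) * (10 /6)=70 /3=23.33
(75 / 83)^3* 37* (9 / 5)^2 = 50574375 / 571787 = 88.45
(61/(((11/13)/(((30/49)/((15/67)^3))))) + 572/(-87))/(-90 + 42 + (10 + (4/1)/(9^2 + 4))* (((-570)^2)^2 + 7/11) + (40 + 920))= 117386447737/31704913668351371805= 0.00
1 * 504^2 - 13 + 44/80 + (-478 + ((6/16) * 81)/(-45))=2028199/8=253524.88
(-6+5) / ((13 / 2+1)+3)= -2 / 21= -0.10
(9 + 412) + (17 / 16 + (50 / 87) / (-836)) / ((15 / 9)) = 421.64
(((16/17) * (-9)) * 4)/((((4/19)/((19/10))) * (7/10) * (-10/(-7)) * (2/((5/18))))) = -722/17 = -42.47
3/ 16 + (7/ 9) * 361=40459/ 144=280.97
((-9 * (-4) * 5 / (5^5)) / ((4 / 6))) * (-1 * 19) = -1026 / 625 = -1.64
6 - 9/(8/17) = -105/8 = -13.12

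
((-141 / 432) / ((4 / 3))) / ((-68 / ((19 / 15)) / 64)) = 893 / 3060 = 0.29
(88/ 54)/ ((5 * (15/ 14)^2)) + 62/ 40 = 222821/ 121500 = 1.83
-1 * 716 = -716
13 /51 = 0.25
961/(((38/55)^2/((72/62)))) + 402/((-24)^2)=81045787/34656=2338.58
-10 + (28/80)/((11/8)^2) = -5938/605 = -9.81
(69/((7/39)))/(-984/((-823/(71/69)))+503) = 16979313/22270675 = 0.76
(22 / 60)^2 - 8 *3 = -21479 / 900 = -23.87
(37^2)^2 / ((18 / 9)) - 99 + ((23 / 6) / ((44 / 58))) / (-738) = 936981.49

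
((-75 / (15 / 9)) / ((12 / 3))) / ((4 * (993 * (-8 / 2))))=15 / 21184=0.00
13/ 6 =2.17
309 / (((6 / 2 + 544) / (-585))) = -180765 / 547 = -330.47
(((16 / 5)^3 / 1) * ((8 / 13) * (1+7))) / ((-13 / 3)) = -786432 / 21125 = -37.23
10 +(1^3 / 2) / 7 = 141 / 14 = 10.07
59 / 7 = 8.43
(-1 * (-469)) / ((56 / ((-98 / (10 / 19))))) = -62377 / 40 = -1559.42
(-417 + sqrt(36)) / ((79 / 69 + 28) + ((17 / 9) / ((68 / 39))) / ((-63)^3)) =-28364331492 / 2011377769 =-14.10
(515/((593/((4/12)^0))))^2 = 265225/351649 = 0.75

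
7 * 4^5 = 7168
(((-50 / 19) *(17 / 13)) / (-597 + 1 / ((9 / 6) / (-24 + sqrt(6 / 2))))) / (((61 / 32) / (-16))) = -0.05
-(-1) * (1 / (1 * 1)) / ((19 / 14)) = 14 / 19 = 0.74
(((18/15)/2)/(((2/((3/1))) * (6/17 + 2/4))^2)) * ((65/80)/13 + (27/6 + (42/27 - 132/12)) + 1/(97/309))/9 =-1369571/3915696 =-0.35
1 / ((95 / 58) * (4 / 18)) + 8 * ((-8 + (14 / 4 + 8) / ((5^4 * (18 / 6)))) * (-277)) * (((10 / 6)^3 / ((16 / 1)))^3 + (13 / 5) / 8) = 6189.08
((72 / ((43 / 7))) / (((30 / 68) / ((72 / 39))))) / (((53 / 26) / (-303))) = -83075328 / 11395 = -7290.51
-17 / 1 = -17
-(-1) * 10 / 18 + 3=3.56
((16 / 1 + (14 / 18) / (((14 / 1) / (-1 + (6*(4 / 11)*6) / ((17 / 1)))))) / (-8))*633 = -1264.99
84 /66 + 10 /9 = 236 /99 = 2.38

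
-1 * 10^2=-100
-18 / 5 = -3.60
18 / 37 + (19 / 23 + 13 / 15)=27818 / 12765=2.18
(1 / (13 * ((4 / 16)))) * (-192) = -768 / 13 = -59.08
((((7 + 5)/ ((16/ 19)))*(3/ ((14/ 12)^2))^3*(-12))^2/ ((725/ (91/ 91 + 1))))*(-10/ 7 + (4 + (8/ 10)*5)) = 60772.91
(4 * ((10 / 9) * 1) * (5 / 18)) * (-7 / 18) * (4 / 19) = -1400 / 13851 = -0.10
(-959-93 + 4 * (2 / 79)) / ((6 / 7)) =-96950 / 79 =-1227.22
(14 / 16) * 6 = 21 / 4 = 5.25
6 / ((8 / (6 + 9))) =45 / 4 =11.25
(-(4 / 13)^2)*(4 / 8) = -8 / 169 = -0.05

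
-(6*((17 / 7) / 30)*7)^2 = -289 / 25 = -11.56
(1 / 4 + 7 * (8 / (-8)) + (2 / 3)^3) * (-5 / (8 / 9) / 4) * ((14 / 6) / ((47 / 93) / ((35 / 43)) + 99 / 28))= 26468575 / 5195424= 5.09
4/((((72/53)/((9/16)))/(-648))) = -4293/4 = -1073.25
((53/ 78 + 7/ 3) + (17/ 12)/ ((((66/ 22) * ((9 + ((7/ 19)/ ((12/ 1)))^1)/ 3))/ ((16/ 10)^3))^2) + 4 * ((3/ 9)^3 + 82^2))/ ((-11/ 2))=-1250873150054377547/ 255759939703125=-4890.81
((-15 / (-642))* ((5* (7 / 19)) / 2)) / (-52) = -175 / 422864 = -0.00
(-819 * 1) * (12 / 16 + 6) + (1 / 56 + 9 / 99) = -5528.14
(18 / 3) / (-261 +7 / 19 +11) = -38 / 1581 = -0.02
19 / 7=2.71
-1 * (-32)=32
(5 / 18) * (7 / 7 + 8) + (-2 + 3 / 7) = 13 / 14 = 0.93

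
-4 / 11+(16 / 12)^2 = 140 / 99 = 1.41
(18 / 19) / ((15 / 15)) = 18 / 19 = 0.95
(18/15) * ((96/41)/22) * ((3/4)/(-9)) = -24/2255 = -0.01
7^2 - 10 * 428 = -4231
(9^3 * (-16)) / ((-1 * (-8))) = -1458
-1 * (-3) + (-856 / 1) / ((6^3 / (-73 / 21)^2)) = -534482 / 11907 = -44.89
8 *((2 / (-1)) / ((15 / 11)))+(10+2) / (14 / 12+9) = -9656 / 915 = -10.55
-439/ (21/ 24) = -3512/ 7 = -501.71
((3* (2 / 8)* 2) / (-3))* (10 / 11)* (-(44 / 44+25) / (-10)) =-1.18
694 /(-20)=-347 /10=-34.70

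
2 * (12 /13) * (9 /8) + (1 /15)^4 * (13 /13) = 1366888 /658125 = 2.08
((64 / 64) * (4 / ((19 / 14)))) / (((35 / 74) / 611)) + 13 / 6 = 3809.66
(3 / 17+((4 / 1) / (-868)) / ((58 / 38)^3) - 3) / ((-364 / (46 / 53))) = 5845505821 / 867860468566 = 0.01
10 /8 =5 /4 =1.25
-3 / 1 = -3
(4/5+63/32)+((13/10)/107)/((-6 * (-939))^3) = 1059614871388739/382705145422560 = 2.77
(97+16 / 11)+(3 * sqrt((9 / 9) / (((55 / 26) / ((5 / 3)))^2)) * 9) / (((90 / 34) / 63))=33261 / 55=604.75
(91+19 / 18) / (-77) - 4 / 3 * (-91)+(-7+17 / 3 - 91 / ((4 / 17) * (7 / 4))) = -141643 / 1386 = -102.20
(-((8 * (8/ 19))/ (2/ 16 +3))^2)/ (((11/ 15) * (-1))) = 1.58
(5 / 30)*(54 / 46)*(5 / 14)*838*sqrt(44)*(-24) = -452520*sqrt(11) / 161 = -9321.98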